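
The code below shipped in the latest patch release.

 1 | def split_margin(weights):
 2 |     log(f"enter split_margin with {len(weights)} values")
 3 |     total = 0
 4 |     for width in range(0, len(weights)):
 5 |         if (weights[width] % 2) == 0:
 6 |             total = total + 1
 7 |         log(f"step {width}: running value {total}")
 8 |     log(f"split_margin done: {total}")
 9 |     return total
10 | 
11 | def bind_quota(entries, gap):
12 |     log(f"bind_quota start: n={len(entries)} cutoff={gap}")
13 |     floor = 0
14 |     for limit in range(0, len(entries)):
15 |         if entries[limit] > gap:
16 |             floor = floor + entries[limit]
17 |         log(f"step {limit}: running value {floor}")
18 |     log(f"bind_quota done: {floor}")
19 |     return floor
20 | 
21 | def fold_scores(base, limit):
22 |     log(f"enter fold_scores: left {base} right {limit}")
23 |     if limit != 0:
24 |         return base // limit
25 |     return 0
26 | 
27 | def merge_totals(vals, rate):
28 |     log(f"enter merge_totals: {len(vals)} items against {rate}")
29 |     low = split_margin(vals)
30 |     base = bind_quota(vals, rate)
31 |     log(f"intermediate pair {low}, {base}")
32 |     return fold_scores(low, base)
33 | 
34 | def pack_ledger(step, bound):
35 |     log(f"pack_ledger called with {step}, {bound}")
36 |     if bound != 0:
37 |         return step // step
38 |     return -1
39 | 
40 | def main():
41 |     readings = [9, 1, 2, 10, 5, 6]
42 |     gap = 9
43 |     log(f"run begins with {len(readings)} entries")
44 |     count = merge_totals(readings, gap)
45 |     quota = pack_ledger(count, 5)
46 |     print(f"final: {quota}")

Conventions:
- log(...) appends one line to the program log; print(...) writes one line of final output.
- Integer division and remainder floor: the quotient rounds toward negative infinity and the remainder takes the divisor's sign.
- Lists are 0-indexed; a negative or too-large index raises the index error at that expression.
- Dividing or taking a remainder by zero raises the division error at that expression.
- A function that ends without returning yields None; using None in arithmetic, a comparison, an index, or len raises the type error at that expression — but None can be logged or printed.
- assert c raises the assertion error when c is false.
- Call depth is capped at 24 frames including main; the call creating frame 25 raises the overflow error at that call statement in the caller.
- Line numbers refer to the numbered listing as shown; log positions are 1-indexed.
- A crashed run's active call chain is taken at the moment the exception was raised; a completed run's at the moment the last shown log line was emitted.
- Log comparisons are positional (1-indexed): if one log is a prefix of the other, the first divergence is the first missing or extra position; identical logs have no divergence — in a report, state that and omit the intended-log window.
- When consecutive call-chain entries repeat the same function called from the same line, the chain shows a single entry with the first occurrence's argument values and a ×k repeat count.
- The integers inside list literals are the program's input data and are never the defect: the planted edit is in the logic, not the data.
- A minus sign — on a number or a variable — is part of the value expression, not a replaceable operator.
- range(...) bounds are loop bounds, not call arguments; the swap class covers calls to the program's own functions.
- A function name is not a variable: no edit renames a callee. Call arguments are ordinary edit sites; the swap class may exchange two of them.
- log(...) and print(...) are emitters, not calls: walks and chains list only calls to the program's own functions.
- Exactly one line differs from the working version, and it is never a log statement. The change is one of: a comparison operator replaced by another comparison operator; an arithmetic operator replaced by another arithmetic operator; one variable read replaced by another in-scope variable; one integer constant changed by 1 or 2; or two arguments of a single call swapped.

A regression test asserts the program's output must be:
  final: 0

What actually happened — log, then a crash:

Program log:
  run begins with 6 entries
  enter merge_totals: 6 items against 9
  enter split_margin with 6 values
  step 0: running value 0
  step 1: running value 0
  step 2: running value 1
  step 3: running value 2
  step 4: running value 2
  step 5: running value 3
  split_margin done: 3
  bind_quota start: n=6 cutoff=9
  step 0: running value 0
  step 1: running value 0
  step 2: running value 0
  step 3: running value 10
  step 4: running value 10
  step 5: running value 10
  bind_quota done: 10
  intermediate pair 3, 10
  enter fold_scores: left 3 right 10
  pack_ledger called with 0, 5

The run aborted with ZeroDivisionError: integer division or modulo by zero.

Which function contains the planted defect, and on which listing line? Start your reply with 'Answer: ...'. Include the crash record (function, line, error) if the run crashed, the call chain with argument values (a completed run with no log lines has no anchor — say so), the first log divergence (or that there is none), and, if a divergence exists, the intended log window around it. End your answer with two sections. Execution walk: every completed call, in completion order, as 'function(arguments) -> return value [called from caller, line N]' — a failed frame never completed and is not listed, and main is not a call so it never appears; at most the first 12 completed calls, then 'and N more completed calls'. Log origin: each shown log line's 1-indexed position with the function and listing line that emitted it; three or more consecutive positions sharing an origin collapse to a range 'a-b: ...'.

Answer: the defect is in pack_ledger at line 37.
The tell: The log gives no warning — it matches the intended run right up to the abort.
Crash: pack_ledger, line 37, ZeroDivisionError.
Call chain: main -> pack_ledger(0, 5) (called at line 45).
First divergence: none; the two logs match at every position.
Execution walk:
  split_margin([9, 1, 2, 10, 5, 6]) -> 3  [called from merge_totals, line 29]
  bind_quota([9, 1, 2, 10, 5, 6], 9) -> 10  [called from merge_totals, line 30]
  fold_scores(3, 10) -> 0  [called from merge_totals, line 32]
  merge_totals([9, 1, 2, 10, 5, 6], 9) -> 0  [called from main, line 44]
Log origin:
  1: from main, line 43
  2: from merge_totals, line 28
  3: from split_margin, line 2
  4-9: from split_margin, line 7
  10: from split_margin, line 8
  11: from bind_quota, line 12
  12-17: from bind_quota, line 17
  18: from bind_quota, line 18
  19: from merge_totals, line 31
  20: from fold_scores, line 22
  21: from pack_ledger, line 35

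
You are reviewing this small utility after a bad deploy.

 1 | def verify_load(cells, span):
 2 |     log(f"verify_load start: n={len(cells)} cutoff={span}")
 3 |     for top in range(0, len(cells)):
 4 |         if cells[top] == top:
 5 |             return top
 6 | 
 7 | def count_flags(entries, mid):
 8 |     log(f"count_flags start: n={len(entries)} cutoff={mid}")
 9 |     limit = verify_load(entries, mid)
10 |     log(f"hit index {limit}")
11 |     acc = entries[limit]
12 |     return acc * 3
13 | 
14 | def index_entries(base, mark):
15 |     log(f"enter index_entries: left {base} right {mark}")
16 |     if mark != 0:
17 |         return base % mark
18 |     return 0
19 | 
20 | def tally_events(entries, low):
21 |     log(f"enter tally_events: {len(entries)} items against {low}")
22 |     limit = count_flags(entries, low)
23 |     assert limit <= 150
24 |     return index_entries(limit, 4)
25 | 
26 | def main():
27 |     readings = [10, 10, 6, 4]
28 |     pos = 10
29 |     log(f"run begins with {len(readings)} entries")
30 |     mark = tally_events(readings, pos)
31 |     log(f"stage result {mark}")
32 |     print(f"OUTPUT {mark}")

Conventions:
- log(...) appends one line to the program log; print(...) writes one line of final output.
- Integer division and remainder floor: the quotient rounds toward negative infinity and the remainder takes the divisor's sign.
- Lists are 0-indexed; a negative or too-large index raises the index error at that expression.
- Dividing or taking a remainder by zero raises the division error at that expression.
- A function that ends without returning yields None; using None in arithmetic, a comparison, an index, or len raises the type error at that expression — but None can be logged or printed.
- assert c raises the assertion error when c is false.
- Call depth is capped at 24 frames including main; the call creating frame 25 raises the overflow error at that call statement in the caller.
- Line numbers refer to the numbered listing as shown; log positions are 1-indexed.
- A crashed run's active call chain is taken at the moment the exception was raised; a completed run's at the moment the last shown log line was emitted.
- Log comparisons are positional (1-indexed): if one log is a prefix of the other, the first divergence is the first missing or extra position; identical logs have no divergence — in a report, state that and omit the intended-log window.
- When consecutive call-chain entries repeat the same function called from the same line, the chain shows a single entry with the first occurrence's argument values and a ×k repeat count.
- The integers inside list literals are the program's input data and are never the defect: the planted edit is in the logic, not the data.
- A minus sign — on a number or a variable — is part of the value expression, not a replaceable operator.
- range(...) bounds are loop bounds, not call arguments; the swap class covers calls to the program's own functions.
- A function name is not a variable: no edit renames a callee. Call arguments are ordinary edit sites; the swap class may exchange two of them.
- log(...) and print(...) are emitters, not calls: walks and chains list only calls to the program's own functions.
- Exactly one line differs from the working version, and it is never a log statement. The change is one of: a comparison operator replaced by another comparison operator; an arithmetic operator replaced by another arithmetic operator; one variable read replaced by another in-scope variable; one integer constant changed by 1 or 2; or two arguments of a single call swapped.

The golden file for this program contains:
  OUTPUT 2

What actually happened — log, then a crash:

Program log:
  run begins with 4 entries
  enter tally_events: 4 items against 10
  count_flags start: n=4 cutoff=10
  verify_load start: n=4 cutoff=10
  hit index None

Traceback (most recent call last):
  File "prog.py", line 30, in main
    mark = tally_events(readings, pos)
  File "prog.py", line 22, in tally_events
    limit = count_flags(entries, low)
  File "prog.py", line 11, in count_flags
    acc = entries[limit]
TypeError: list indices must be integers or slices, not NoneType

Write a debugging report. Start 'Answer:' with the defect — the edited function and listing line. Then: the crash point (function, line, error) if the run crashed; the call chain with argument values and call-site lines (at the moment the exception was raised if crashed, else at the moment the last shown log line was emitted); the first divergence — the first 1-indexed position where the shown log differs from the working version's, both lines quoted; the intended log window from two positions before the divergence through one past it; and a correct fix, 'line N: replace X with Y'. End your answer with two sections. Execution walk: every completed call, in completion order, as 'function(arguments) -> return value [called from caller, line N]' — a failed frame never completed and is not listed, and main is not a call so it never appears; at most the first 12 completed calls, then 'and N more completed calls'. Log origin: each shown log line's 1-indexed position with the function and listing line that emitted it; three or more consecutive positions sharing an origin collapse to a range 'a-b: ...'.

Answer: the defect is in verify_load at line 4.
Core observation: The log first diverges at position 5: the faulty run prints 'hit index None' where the working version prints 'hit index 0'.
Crash: count_flags, line 11, TypeError.
Call chain: main -> tally_events([10, 10, 6, 4], 10) (called at line 30) -> count_flags([10, 10, 6, 4], 10) (called at line 22).
First divergence: position 5; shown 'hit index None' vs intended 'hit index 0'.
Intended log window:
  3: count_flags start: n=4 cutoff=10
  4: verify_load start: n=4 cutoff=10
  5: hit index 0
  6: enter index_entries: left 30 right 4
Execution walk:
  verify_load([10, 10, 6, 4], 10) -> None  [called from count_flags, line 9]
Log origin:
  1 — main, line 29
  2 — tally_events, line 21
  3 — count_flags, line 8
  4 — verify_load, line 2
  5 — count_flags, line 10
A correct fix: line 4: replace `cells[top] == top` with `cells[top] == span`.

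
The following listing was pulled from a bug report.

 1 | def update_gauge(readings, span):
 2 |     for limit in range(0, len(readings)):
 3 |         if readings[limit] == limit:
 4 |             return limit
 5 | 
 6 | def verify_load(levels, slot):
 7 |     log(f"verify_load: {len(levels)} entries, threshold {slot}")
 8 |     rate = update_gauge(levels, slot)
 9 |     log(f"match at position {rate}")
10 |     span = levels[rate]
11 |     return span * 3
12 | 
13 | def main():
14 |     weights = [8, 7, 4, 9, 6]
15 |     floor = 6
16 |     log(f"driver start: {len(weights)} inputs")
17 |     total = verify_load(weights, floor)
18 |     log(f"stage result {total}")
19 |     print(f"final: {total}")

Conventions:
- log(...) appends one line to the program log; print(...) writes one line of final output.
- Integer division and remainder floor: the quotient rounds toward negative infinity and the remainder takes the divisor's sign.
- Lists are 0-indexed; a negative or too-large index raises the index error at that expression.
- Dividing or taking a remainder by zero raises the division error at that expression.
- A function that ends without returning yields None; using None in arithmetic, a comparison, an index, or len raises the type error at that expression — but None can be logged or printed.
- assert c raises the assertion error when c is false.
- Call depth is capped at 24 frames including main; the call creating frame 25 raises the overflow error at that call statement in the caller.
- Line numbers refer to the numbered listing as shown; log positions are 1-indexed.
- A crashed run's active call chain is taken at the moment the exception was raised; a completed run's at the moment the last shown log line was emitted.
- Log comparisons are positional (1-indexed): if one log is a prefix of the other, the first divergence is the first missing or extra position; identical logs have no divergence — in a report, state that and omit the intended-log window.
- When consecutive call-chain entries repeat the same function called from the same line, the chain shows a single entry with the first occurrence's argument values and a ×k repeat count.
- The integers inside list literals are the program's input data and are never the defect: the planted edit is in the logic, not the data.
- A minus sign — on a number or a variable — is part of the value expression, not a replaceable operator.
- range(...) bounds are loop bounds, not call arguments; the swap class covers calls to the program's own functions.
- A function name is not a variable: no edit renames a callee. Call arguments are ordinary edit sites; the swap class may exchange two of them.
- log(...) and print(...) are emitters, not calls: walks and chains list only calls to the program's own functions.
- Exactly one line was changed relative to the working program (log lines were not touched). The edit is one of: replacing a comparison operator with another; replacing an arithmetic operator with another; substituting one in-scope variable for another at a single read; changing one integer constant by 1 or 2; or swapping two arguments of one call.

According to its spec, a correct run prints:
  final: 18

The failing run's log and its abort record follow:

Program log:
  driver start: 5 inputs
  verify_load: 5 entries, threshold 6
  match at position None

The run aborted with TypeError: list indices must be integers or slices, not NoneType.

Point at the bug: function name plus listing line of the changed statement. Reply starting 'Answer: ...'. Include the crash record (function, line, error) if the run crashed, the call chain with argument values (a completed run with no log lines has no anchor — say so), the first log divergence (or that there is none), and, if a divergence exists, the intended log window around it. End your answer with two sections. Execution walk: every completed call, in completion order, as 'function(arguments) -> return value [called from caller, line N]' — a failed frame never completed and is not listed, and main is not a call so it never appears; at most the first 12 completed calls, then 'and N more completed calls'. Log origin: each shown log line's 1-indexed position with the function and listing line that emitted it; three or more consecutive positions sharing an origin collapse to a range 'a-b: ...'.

Answer: the defect is in update_gauge at line 3.
The tell: Everything matches until log position 3, which reads 'match at position None' in place of 'match at position 4'.
Crash: verify_load, line 10, TypeError.
Call chain: main -> verify_load([8, 7, 4, 9, 6], 6) (called at line 17).
First divergence: position 3 — the shown line 'match at position None' should read 'match at position 4'.
Intended log window:
  1: driver start: 5 inputs
  2: verify_load: 5 entries, threshold 6
  3: match at position 4
  4: stage result 18
Execution walk:
  update_gauge([8, 7, 4, 9, 6], 6) -> None  [called from verify_load, line 8]
Origin of each log line:
  1: emitted by main (line 16)
  2: emitted by verify_load (line 7)
  3: emitted by verify_load (line 9)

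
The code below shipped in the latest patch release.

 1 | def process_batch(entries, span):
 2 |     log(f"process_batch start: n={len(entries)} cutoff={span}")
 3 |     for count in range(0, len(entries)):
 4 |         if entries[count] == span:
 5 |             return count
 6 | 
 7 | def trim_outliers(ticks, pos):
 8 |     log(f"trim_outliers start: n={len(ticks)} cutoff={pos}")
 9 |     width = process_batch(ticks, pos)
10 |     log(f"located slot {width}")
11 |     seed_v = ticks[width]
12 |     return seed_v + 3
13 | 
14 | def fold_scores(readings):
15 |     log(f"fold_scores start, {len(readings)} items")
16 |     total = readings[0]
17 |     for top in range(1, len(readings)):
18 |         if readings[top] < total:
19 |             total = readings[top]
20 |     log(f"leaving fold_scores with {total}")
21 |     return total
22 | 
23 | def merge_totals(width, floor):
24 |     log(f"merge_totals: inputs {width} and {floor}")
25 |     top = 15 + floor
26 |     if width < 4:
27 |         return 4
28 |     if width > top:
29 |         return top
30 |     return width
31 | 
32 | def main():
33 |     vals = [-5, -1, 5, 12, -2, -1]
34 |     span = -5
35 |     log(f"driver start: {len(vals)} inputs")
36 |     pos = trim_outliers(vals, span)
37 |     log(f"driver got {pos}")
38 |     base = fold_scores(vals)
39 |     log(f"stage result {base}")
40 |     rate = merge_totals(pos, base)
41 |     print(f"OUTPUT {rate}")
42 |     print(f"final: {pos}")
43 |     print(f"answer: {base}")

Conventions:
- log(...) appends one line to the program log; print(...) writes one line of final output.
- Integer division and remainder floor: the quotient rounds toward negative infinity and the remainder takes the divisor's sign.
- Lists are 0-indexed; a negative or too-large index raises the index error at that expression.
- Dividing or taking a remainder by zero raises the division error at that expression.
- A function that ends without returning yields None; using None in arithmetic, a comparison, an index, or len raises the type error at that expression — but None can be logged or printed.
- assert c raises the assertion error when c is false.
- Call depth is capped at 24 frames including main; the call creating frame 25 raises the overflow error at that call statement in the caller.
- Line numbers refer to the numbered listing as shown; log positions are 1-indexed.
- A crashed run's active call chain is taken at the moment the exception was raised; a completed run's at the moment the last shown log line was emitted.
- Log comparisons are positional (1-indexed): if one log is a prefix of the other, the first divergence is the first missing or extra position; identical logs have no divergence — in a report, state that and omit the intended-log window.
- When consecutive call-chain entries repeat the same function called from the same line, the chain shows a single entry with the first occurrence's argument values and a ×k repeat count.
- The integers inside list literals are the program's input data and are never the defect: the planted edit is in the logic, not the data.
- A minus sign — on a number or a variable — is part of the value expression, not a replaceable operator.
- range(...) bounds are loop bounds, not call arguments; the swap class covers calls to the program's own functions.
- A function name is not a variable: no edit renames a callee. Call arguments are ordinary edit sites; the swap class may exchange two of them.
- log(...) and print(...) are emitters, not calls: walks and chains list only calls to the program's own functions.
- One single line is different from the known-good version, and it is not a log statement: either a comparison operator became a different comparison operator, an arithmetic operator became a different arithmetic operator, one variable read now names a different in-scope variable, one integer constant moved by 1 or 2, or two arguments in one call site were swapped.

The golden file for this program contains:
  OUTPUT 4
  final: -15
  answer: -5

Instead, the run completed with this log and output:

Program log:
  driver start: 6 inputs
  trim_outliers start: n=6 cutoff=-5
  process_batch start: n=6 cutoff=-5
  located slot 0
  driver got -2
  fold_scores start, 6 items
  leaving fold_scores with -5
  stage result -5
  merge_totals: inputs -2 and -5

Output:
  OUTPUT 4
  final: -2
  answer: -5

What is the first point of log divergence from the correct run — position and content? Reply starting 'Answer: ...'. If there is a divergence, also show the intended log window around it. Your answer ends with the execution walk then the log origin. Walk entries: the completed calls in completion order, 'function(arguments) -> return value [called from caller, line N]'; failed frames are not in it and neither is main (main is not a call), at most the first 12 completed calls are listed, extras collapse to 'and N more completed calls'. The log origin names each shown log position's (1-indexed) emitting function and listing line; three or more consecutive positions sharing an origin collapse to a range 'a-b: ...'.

Answer: at position 5 the run shows 'driver got -2' where the working version logs 'driver got -15'.
Intended log window:
  3: process_batch start: n=6 cutoff=-5
  4: located slot 0
  5: driver got -15
  6: fold_scores start, 6 items
Execution walk:
  process_batch([-5, -1, 5, 12, -2, -1], -5) -> 0  [called from trim_outliers, line 9]
  trim_outliers([-5, -1, 5, 12, -2, -1], -5) -> -2  [called from main, line 36]
  fold_scores([-5, -1, 5, 12, -2, -1]) -> -5  [called from main, line 38]
  merge_totals(-2, -5) -> 4  [called from main, line 40]
Log line origins:
  1: from main, line 35
  2: from trim_outliers, line 8
  3: from process_batch, line 2
  4: from trim_outliers, line 10
  5: from main, line 37
  6: from fold_scores, line 15
  7: from fold_scores, line 20
  8: from main, line 39
  9: from merge_totals, line 24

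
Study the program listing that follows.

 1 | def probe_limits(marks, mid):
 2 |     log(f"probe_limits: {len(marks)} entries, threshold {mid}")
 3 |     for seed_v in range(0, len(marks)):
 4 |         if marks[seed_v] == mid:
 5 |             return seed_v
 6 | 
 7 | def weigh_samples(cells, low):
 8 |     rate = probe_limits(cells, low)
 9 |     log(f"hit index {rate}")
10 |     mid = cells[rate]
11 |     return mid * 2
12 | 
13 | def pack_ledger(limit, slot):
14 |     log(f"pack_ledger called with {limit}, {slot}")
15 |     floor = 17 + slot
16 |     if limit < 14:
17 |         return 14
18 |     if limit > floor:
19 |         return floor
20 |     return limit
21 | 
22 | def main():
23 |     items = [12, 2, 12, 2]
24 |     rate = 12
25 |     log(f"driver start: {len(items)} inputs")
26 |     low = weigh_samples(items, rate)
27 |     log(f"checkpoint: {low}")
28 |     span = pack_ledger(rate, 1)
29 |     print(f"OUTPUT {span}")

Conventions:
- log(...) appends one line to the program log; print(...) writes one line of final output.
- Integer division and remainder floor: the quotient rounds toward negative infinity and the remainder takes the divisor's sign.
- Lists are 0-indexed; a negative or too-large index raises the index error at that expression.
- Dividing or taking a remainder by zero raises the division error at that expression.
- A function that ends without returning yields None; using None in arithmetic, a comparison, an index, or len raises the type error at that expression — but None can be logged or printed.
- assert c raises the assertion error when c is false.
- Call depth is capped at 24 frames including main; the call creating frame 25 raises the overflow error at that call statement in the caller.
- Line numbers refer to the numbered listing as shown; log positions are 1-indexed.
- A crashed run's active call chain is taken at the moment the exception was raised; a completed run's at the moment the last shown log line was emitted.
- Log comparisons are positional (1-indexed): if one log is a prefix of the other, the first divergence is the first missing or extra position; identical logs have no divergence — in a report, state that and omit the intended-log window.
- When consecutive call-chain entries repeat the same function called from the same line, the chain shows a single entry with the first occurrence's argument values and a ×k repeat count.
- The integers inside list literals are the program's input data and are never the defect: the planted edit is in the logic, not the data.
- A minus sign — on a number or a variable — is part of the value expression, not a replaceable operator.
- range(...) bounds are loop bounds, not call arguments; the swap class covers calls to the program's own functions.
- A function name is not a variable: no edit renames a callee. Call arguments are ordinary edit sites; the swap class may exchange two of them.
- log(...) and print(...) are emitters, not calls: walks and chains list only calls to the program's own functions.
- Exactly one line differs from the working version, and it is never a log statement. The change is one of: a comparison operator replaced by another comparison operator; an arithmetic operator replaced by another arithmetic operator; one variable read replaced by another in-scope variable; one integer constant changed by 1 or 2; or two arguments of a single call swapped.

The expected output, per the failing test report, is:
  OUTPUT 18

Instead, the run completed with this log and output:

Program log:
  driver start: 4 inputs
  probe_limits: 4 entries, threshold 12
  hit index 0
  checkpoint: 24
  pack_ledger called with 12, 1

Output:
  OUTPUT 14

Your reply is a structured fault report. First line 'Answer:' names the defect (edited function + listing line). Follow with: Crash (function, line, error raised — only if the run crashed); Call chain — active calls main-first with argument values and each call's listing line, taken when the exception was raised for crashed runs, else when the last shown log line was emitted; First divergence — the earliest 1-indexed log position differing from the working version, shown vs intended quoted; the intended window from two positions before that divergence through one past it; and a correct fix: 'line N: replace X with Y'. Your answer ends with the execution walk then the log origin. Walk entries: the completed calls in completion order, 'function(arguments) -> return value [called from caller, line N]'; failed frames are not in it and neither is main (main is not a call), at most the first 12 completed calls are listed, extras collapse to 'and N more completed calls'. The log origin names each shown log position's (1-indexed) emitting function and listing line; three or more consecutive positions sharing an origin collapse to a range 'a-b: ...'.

Answer: the defect is in main at line 28.
Key fact: The earliest visible damage is log position 5 — 'pack_ledger called with 12, 1' rather than the intended 'pack_ledger called with 24, 1'.
Call chain: main -> pack_ledger(12, 1) (called at line 28).
First divergence: position 5 — shown 'pack_ledger called with 12, 1', intended 'pack_ledger called with 24, 1'.
Intended log window:
  3: hit index 0
  4: checkpoint: 24
  5: pack_ledger called with 24, 1
Execution walk:
  probe_limits([12, 2, 12, 2], 12) -> 0  [called from weigh_samples, line 8]
  weigh_samples([12, 2, 12, 2], 12) -> 24  [called from main, line 26]
  pack_ledger(12, 1) -> 14  [called from main, line 28]
Log origin:
  1 — main, line 25
  2 — probe_limits, line 2
  3 — weigh_samples, line 9
  4 — main, line 27
  5 — pack_ledger, line 14
A correct fix: line 28: replace `rate` with `low`.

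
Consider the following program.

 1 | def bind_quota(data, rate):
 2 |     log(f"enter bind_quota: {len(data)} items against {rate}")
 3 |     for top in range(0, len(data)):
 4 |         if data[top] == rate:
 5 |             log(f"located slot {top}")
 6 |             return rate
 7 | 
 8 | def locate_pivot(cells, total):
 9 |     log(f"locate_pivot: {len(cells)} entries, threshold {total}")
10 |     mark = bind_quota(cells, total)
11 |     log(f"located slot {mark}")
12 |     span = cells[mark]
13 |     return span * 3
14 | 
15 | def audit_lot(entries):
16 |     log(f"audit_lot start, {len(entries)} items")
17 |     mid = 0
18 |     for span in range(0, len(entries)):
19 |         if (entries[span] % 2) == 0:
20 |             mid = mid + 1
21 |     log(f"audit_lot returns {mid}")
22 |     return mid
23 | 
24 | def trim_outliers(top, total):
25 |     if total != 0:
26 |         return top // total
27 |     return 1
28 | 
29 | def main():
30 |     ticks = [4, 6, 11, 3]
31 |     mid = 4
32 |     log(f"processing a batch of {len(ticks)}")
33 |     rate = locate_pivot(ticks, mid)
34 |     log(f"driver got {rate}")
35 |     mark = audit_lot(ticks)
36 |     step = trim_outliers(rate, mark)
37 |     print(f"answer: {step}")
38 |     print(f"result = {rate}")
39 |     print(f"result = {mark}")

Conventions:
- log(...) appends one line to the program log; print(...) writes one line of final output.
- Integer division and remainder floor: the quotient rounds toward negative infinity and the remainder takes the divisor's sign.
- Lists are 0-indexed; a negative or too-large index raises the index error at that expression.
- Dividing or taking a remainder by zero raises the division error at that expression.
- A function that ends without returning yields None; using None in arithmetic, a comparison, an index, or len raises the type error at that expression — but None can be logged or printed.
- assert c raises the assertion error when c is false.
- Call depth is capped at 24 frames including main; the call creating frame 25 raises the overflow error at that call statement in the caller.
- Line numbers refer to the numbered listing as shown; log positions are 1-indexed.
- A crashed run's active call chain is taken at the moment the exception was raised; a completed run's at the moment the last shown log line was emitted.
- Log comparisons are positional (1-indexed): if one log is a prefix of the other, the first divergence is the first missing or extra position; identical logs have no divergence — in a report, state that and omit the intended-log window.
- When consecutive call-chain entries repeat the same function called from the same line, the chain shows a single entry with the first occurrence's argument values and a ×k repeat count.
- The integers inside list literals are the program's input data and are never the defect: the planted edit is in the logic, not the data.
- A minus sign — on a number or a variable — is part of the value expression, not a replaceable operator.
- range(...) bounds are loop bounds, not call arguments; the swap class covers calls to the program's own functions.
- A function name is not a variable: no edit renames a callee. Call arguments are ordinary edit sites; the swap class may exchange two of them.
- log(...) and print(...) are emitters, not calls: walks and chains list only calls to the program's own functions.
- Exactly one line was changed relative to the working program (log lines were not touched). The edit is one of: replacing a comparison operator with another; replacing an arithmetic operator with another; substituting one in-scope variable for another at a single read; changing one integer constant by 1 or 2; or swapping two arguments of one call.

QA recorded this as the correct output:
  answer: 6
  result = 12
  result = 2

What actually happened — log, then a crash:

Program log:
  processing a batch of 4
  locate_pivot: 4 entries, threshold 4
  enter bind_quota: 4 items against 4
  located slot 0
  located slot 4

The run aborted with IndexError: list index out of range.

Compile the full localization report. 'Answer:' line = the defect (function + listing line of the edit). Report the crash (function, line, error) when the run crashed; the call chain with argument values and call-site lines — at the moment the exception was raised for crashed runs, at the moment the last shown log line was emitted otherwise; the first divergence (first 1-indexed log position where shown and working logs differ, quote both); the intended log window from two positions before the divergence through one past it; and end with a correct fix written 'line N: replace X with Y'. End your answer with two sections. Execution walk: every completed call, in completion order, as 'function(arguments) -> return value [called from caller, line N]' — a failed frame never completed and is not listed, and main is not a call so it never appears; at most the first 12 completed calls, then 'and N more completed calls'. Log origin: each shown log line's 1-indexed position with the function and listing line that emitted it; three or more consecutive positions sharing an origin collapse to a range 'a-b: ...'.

Answer: the defect is in bind_quota at line 6.
Core observation: The earliest visible damage is log position 5 — 'located slot 4' rather than the intended 'located slot 0'.
Crash: locate_pivot, line 12, IndexError.
Call chain: main -> locate_pivot([4, 6, 11, 3], 4) (called at line 33).
First divergence: position 5 — shown 'located slot 4', intended 'located slot 0'.
Intended log window:
  3: enter bind_quota: 4 items against 4
  4: located slot 0
  5: located slot 0
  6: driver got 12
Execution walk:
  bind_quota([4, 6, 11, 3], 4) -> 4  [called from locate_pivot, line 10]
Origin of each log line:
  1: emitted by main (line 32)
  2: emitted by locate_pivot (line 9)
  3: emitted by bind_quota (line 2)
  4: emitted by bind_quota (line 5)
  5: emitted by locate_pivot (line 11)
A correct fix: line 6: replace `rate` with `top`.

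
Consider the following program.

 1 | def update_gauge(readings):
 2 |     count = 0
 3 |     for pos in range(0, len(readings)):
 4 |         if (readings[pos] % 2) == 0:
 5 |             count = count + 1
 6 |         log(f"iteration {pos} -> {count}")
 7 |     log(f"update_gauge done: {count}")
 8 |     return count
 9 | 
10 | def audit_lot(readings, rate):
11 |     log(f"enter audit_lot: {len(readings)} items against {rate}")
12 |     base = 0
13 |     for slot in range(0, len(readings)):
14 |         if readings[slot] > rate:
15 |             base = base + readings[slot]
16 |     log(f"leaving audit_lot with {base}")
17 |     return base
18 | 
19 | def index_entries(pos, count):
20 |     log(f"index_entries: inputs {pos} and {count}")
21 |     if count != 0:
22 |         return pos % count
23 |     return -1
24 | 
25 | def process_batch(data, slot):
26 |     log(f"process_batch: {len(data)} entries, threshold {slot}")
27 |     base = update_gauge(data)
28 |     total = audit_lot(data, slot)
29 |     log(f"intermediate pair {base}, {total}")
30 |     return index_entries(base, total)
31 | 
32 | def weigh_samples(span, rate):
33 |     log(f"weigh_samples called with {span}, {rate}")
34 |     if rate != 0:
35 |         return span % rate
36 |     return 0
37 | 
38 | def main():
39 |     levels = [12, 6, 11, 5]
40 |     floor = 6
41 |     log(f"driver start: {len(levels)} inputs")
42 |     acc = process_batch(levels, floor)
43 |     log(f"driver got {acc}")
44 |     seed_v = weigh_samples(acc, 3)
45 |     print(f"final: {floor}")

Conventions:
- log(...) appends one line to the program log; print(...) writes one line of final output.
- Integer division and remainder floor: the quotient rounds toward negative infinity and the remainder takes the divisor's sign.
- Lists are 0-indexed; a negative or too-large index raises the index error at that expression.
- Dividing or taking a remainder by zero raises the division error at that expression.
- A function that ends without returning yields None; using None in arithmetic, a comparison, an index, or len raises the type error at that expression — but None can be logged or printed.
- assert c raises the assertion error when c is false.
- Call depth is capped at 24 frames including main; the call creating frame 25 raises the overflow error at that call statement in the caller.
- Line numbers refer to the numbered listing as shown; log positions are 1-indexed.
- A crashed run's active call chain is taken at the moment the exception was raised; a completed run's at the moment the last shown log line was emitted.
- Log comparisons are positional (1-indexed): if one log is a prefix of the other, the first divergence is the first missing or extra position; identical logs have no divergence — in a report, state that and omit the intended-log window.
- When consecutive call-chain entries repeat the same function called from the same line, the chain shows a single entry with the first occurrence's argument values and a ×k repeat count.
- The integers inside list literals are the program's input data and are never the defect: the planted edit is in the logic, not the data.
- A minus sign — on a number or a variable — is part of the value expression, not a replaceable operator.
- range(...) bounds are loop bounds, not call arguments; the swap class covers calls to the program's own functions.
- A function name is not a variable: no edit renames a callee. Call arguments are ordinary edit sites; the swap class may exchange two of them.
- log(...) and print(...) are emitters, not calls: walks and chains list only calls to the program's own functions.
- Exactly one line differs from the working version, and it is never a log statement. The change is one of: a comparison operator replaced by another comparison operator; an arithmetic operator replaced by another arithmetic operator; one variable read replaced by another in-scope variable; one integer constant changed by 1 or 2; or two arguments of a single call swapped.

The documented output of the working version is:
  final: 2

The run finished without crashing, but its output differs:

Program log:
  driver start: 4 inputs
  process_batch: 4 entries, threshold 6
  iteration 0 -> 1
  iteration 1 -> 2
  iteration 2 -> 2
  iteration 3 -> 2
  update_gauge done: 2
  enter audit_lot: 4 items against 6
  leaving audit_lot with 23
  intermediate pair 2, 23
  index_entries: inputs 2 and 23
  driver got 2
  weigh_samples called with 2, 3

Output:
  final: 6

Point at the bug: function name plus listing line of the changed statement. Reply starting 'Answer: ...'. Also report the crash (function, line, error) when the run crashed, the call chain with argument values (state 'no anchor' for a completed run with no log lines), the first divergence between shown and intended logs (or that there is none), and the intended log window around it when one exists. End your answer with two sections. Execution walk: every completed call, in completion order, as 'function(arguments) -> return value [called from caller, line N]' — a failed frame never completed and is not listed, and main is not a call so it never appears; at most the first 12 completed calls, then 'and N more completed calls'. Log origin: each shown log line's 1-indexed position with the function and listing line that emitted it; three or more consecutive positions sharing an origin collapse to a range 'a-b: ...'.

Answer: the defect is in main at line 45.
Key fact: Nothing in the log betrays the bug — only the output does.
Call chain: main -> weigh_samples(2, 3) (called at line 44).
First divergence: none (the log streams are identical).
Execution walk:
  update_gauge([12, 6, 11, 5]) -> 2  [called from process_batch, line 27]
  audit_lot([12, 6, 11, 5], 6) -> 23  [called from process_batch, line 28]
  index_entries(2, 23) -> 2  [called from process_batch, line 30]
  process_batch([12, 6, 11, 5], 6) -> 2  [called from main, line 42]
  weigh_samples(2, 3) -> 2  [called from main, line 44]
Log origins:
  1: emitted by main (line 41)
  2: emitted by process_batch (line 26)
  3-6: emitted by update_gauge (line 6)
  7: emitted by update_gauge (line 7)
  8: emitted by audit_lot (line 11)
  9: emitted by audit_lot (line 16)
  10: emitted by process_batch (line 29)
  11: emitted by index_entries (line 20)
  12: emitted by main (line 43)
  13: emitted by weigh_samples (line 33)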